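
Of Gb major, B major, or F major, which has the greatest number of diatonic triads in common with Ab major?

Triads of Ab major: Ab major (I), Bb minor (ii), C minor (iii), Db major (IV), Eb major (V), F minor (vi), G diminished (vii°).
Gb major shares 2: Bbm, Db.
B major shares 0: none.
F major shares 0: none.
The most common triads (2) are shared with Gb major.

Gb major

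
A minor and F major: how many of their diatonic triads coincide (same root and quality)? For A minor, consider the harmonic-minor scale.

Diatonic triads of A minor (harmonic minor): Am (i), Bdim (ii°), Caug (III+), Dm (iv), E (V), F (VI), G♯dim (vii°).
Diatonic triads of F major: F (I), Gm (ii), Am (iii), B♭ (IV), C (V), Dm (vi), Edim (vii°).
Matching root and quality in both lists: Am, Dm, F.
That gives 3 common triads.

3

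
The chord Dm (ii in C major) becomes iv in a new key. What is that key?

The numeral iv denotes a minor triad on scale degree 4. With D on degree 4, the tonic of the new key is A.
Degree 4 carries a minor triad in minor keys, so the destination is A minor.
Check: the diatonic triads of A minor (natural minor) are Am (i), Bdim (ii°), C (III), Dm (iv), Em (v), F (VI), G (VII) — Dm is indeed iv.

A minor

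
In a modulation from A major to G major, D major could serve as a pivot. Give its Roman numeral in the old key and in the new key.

The scale of A major is A B C# D E F# G#; D is degree 4, and the triad built there (D-F#-A) is major, so it is IV.
The scale of G major is G A B C D E F#; D is degree 5, and the triad built there (D-F#-A) is major, so it is V.

IV in A major; V in G major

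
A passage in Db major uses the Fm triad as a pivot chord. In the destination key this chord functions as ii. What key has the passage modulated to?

The numeral ii denotes a minor triad on scale degree 2. With F on degree 2, the tonic of the new key is Eb.
Degree 2 carries a minor triad in major keys, so the destination is Eb major.
Check: the diatonic triads of Eb major are Eb (I), Fm (ii), Gm (iii), Ab (IV), Bb (V), Cm (vi), Ddim (vii°) — Fm is indeed ii.

Eb major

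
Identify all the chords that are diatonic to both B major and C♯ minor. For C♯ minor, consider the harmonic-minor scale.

C♯m

Triads in B major: B (I), C♯m (ii), D♯m (iii), E (IV), F♯ (V), G♯m (vi), A♯dim (vii°).
Triads in C♯ minor (harmonic minor): C♯m (i), D♯dim (ii°), Eaug (III+), F♯m (iv), G♯ (V), A (VI), B♯dim (vii°).
Shared triads with their functions: C♯m (ii in B major, i in C♯ minor).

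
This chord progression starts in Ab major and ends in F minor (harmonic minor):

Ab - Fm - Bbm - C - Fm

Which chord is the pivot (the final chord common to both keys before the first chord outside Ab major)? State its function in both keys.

Chords diatonic to Ab major: Ab, Bbm, Cm, Db, Eb, Fm, Gdim.
Reading the progression, the first chord not in that set is C, so the modulation leaves Ab major there.
The chord immediately before C is Bbm, which is diatonic to both keys: ii in Ab major and iv in F minor.

Bbm — ii in Ab major, iv in F minor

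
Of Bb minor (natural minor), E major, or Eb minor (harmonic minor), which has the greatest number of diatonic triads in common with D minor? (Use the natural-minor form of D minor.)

Eb minor

Triads of D minor (natural minor): Dm (i), Edim (ii°), F (III), Gm (iv), Am (v), Bb (VI), C (VII).
Bb minor (natural minor) shares 0: none.
E major shares 0: none.
Eb minor (harmonic minor) shares 1: Bb.
The most common triads (1) are shared with Eb minor.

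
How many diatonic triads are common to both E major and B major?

4

Diatonic triads of E major: E (I), F#m (ii), G#m (iii), A (IV), B (V), C#m (vi), D#dim (vii°).
Diatonic triads of B major: B (I), C#m (ii), D#m (iii), E (IV), F# (V), G#m (vi), A#dim (vii°).
Matching root and quality in both lists: E, G#m, B, C#m.
That gives 4 common triads.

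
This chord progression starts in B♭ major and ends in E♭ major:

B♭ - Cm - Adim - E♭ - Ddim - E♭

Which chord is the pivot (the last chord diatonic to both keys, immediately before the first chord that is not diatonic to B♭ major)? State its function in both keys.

E♭ — IV in B♭ major, I in E♭ major

Chords diatonic to B♭ major: B♭, Cm, Dm, E♭, F, Gm, Adim.
Reading the progression, the first chord not in that set is Ddim, so the modulation leaves B♭ major there.
The chord immediately before Ddim is E♭, which is diatonic to both keys: IV in B♭ major and I in E♭ major.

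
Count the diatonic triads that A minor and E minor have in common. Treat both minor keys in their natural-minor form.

Diatonic triads of A minor (natural minor): A minor (i), B diminished (ii°), C major (III), D minor (iv), E minor (v), F major (VI), G major (VII).
Diatonic triads of E minor (natural minor): E minor (i), F♯ diminished (ii°), G major (III), A minor (iv), B minor (v), C major (VI), D major (VII).
Matching root and quality in both lists: A minor, C major, E minor, G major.
That gives 4 common triads.

4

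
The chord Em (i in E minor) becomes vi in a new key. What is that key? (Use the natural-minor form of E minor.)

The numeral vi denotes a minor triad on scale degree 6. With E on degree 6, the tonic of the new key is G.
Degree 6 carries a minor triad in major keys, so the destination is G major.
Check: the diatonic triads of G major are G (I), Am (ii), Bm (iii), C (IV), D (V), Em (vi), F♯dim (vii°) — Em is indeed vi.

G major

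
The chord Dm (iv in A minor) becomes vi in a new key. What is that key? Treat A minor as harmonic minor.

F major

The numeral vi denotes a minor triad on scale degree 6. With D on degree 6, the tonic of the new key is F.
Degree 6 carries a minor triad in major keys, so the destination is F major.
Check: the diatonic triads of F major are F (I), Gm (ii), Am (iii), Bb (IV), C (V), Dm (vi), Edim (vii°) — Dm is indeed vi.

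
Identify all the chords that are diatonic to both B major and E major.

B, C#m, E, G#m

Triads in B major: B (I), C#m (ii), D#m (iii), E (IV), F# (V), G#m (vi), A#dim (vii°).
Triads in E major: E (I), F#m (ii), G#m (iii), A (IV), B (V), C#m (vi), D#dim (vii°).
Shared triads with their functions: B (I in B major, V in E major); C#m (ii in B major, vi in E major); E (IV in B major, I in E major); G#m (vi in B major, iii in E major).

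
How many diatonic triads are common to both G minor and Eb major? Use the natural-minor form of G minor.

Diatonic triads of G minor (natural minor): Gm (i), Adim (ii°), Bb (III), Cm (iv), Dm (v), Eb (VI), F (VII).
Diatonic triads of Eb major: Eb (I), Fm (ii), Gm (iii), Ab (IV), Bb (V), Cm (vi), Ddim (vii°).
Matching root and quality in both lists: Gm, Bb, Cm, Eb.
That gives 4 common triads.

4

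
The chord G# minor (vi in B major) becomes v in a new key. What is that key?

C# minor

The numeral v denotes a minor triad on scale degree 5. With G# on degree 5, the tonic of the new key is C#.
Degree 5 carries a minor triad in natural-minor keys, so the destination is C# minor.
Check: the diatonic triads of C# minor (natural minor) are C#m (i), D#dim (ii°), E (III), F#m (iv), G#m (v), A (VI), B (VII) — G# minor is indeed v.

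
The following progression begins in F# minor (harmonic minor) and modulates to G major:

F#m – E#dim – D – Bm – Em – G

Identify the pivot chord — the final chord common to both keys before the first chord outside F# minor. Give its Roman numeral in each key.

Chords diatonic to F# minor: F#m, G#dim, Aaug, Bm, C#, D, E#dim.
Reading the progression, the first chord not in that set is Em, so the modulation leaves F# minor there.
The chord immediately before Em is Bm, which is diatonic to both keys: iv in F# minor and iii in G major.

Bm — iv in F# minor, iii in G major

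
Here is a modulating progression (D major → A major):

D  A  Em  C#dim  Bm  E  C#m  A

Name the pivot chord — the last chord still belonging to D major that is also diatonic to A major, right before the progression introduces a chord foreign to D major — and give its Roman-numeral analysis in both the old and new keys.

Bm — vi in D major, ii in A major

Chords diatonic to D major: D, Em, F#m, G, A, Bm, C#dim.
Reading the progression, the first chord not in that set is E, so the modulation leaves D major there.
The chord immediately before E is Bm, which is diatonic to both keys: vi in D major and ii in A major.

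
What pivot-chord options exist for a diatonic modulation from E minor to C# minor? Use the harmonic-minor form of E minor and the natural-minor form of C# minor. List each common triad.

B, D#dim

Triads in E minor (harmonic minor): Em (i), F#dim (ii°), Gaug (III+), Am (iv), B (V), C (VI), D#dim (vii°).
Triads in C# minor (natural minor): C#m (i), D#dim (ii°), E (III), F#m (iv), G#m (v), A (VI), B (VII).
Shared triads with their functions: B (V in E minor, VII in C# minor); D#dim (vii° in E minor, ii° in C# minor).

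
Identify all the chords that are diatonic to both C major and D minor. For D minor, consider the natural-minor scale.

C, Dm, F, Am

Triads in C major: C (I), Dm (ii), Em (iii), F (IV), G (V), Am (vi), Bdim (vii°).
Triads in D minor (natural minor): Dm (i), Edim (ii°), F (III), Gm (iv), Am (v), Bb (VI), C (VII).
Shared triads with their functions: C (I in C major, VII in D minor); Dm (ii in C major, i in D minor); F (IV in C major, III in D minor); Am (vi in C major, v in D minor).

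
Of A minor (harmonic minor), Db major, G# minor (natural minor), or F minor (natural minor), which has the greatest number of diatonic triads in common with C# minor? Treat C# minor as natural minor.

Triads of C# minor (natural minor): C# minor (i), D# diminished (ii°), E major (III), F# minor (iv), G# minor (v), A major (VI), B major (VII).
A minor (harmonic minor) shares 1: E.
Db major shares 0: none.
G# minor (natural minor) shares 4: C#m, E, G#m, B.
F minor (natural minor) shares 0: none.
The most common triads (4) are shared with G# minor.

G# minor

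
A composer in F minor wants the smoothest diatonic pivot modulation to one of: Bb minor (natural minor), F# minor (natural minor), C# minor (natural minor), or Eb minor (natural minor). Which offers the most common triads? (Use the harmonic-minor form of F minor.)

Bb minor

Triads of F minor (harmonic minor): Fm (i), Gdim (ii°), Abaug (III+), Bbm (iv), C (V), Db (VI), Edim (vii°).
Bb minor (natural minor) shares 3: Fm, Bbm, Db.
F# minor (natural minor) shares 0: none.
C# minor (natural minor) shares 0: none.
Eb minor (natural minor) shares 2: Bbm, Db.
The most common triads (3) are shared with Bb minor.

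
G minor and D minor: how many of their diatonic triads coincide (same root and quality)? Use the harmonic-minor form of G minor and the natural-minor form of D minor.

1

Diatonic triads of G minor (harmonic minor): Gm (i), Adim (ii°), Bbaug (III+), Cm (iv), D (V), Eb (VI), F#dim (vii°).
Diatonic triads of D minor (natural minor): Dm (i), Edim (ii°), F (III), Gm (iv), Am (v), Bb (VI), C (VII).
Matching root and quality in both lists: Gm.
That gives 1 common triad.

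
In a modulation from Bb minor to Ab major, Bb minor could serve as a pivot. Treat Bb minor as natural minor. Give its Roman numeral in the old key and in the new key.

The scale of Bb minor (natural minor) is Bb C Db Eb F Gb Ab; Bb is degree 1, and the triad built there (Bb-Db-F) is minor, so it is i.
The scale of Ab major is Ab Bb C Db Eb F G; Bb is degree 2, and the triad built there (Bb-Db-F) is minor, so it is ii.

i in Bb minor; ii in Ab major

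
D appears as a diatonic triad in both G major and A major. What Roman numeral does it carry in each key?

V in G major; IV in A major

The scale of G major is G A B C D E F#; D is degree 5, and the triad built there (D-F#-A) is major, so it is V.
The scale of A major is A B C# D E F# G#; D is degree 4, and the triad built there (D-F#-A) is major, so it is IV.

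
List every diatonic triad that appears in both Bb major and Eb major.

Bb, Cm, Eb, Gm

Triads in Bb major: Bb (I), Cm (ii), Dm (iii), Eb (IV), F (V), Gm (vi), Adim (vii°).
Triads in Eb major: Eb (I), Fm (ii), Gm (iii), Ab (IV), Bb (V), Cm (vi), Ddim (vii°).
Shared triads with their functions: Bb (I in Bb major, V in Eb major); Cm (ii in Bb major, vi in Eb major); Eb (IV in Bb major, I in Eb major); Gm (vi in Bb major, iii in Eb major).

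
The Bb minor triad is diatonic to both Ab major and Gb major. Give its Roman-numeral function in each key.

ii in Ab major; iii in Gb major

The scale of Ab major is Ab Bb C Db Eb F G; Bb is degree 2, and the triad built there (Bb-Db-F) is minor, so it is ii.
The scale of Gb major is Gb Ab Bb Cb Db Eb F; Bb is degree 3, and the triad built there (Bb-Db-F) is minor, so it is iii.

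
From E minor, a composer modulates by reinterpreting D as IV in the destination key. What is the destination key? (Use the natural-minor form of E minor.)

The numeral IV denotes a major triad on scale degree 4. With D on degree 4, the tonic of the new key is A.
Degree 4 carries a major triad in major keys, so the destination is A major.
Check: the diatonic triads of A major are A (I), Bm (ii), C#m (iii), D (IV), E (V), F#m (vi), G#dim (vii°) — D is indeed IV.

A major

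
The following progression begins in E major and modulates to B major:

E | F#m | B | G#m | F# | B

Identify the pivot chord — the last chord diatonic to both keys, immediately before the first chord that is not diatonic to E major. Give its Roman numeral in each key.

Chords diatonic to E major: E, F#m, G#m, A, B, C#m, D#dim.
Reading the progression, the first chord not in that set is F#, so the modulation leaves E major there.
The chord immediately before F# is G#m, which is diatonic to both keys: iii in E major and vi in B major.

G#m — iii in E major, vi in B major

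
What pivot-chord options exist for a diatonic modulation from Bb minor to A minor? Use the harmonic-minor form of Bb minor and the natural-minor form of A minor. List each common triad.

F

Triads in Bb minor (harmonic minor): Bbm (i), Cdim (ii°), Dbaug (III+), Ebm (iv), F (V), Gb (VI), Adim (vii°).
Triads in A minor (natural minor): Am (i), Bdim (ii°), C (III), Dm (iv), Em (v), F (VI), G (VII).
Shared triads with their functions: F (V in Bb minor, VI in A minor).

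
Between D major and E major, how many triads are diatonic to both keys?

Diatonic triads of D major: D (I), Em (ii), F♯m (iii), G (IV), A (V), Bm (vi), C♯dim (vii°).
Diatonic triads of E major: E (I), F♯m (ii), G♯m (iii), A (IV), B (V), C♯m (vi), D♯dim (vii°).
Matching root and quality in both lists: F♯m, A.
That gives 2 common triads.

2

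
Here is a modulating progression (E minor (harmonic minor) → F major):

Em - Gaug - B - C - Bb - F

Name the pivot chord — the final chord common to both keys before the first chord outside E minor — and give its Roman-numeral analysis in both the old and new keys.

Chords diatonic to E minor: Em, F#dim, Gaug, Am, B, C, D#dim.
Reading the progression, the first chord not in that set is Bb, so the modulation leaves E minor there.
The chord immediately before Bb is C, which is diatonic to both keys: VI in E minor and V in F major.

C — VI in E minor, V in F major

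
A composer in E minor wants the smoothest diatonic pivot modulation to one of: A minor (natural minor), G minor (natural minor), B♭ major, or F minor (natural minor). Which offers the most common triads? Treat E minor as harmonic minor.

Triads of E minor (harmonic minor): E minor (i), F♯ diminished (ii°), G augmented (III+), A minor (iv), B major (V), C major (VI), D♯ diminished (vii°).
A minor (natural minor) shares 3: Em, Am, C.
G minor (natural minor) shares 0: none.
B♭ major shares 0: none.
F minor (natural minor) shares 0: none.
The most common triads (3) are shared with A minor.

A minor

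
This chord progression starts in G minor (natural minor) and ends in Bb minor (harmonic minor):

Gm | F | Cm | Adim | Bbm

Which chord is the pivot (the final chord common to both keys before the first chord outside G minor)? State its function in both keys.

Chords diatonic to G minor: Gm, Adim, Bb, Cm, Dm, Eb, F.
Reading the progression, the first chord not in that set is Bbm, so the modulation leaves G minor there.
The chord immediately before Bbm is Adim, which is diatonic to both keys: ii° in G minor and vii° in Bb minor.

Adim — ii° in G minor, vii° in Bb minor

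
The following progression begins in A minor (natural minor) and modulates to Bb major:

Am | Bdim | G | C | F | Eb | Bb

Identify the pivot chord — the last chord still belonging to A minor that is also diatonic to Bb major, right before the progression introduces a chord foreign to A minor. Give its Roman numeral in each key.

F — VI in A minor, V in Bb major

Chords diatonic to A minor: Am, Bdim, C, Dm, Em, F, G.
Reading the progression, the first chord not in that set is Eb, so the modulation leaves A minor there.
The chord immediately before Eb is F, which is diatonic to both keys: VI in A minor and V in Bb major.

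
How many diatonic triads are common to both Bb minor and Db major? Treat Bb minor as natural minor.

7

Diatonic triads of Bb minor (natural minor): Bbm (i), Cdim (ii°), Db (III), Ebm (iv), Fm (v), Gb (VI), Ab (VII).
Diatonic triads of Db major: Db (I), Ebm (ii), Fm (iii), Gb (IV), Ab (V), Bbm (vi), Cdim (vii°).
Matching root and quality in both lists: Bbm, Cdim, Db, Ebm, Fm, Gb, Ab.
That gives 7 common triads.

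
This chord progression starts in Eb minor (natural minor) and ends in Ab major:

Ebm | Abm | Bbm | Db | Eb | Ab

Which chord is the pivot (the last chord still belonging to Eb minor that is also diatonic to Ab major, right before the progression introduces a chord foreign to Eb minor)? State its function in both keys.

Db — VII in Eb minor, IV in Ab major

Chords diatonic to Eb minor: Ebm, Fdim, Gb, Abm, Bbm, Cb, Db.
Reading the progression, the first chord not in that set is Eb, so the modulation leaves Eb minor there.
The chord immediately before Eb is Db, which is diatonic to both keys: VII in Eb minor and IV in Ab major.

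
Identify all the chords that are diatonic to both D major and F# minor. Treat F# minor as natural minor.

Triads in D major: D (I), Em (ii), F#m (iii), G (IV), A (V), Bm (vi), C#dim (vii°).
Triads in F# minor (natural minor): F#m (i), G#dim (ii°), A (III), Bm (iv), C#m (v), D (VI), E (VII).
Shared triads with their functions: D (I in D major, VI in F# minor); F#m (iii in D major, i in F# minor); A (V in D major, III in F# minor); Bm (vi in D major, iv in F# minor).

D, F#m, A, Bm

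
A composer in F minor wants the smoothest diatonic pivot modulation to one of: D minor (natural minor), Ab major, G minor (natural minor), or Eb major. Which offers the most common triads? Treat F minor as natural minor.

Triads of F minor (natural minor): Fm (i), Gdim (ii°), Ab (III), Bbm (iv), Cm (v), Db (VI), Eb (VII).
D minor (natural minor) shares 0: none.
Ab major shares 7: Fm, Gdim, Ab, Bbm, Cm, Db, Eb.
G minor (natural minor) shares 2: Cm, Eb.
Eb major shares 4: Fm, Ab, Cm, Eb.
The most common triads (7) are shared with Ab major.

Ab major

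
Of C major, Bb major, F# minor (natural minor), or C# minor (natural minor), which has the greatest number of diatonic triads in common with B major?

Triads of B major: B major (I), C# minor (ii), D# minor (iii), E major (IV), F# major (V), G# minor (vi), A# diminished (vii°).
C major shares 0: none.
Bb major shares 0: none.
F# minor (natural minor) shares 2: C#m, E.
C# minor (natural minor) shares 4: B, C#m, E, G#m.
The most common triads (4) are shared with C# minor.

C# minor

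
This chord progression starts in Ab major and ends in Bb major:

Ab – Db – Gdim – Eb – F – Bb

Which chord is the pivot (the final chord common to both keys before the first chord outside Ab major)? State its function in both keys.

Chords diatonic to Ab major: Ab, Bbm, Cm, Db, Eb, Fm, Gdim.
Reading the progression, the first chord not in that set is F, so the modulation leaves Ab major there.
The chord immediately before F is Eb, which is diatonic to both keys: V in Ab major and IV in Bb major.

Eb — V in Ab major, IV in Bb major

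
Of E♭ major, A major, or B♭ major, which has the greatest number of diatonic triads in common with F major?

Triads of F major: F (I), Gm (ii), Am (iii), B♭ (IV), C (V), Dm (vi), Edim (vii°).
E♭ major shares 2: Gm, B♭.
A major shares 0: none.
B♭ major shares 4: F, Gm, B♭, Dm.
The most common triads (4) are shared with B♭ major.

B♭ major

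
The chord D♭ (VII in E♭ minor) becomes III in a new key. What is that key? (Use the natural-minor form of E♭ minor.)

The numeral III denotes a major triad on scale degree 3. With D♭ on degree 3, the tonic of the new key is B♭.
Degree 3 carries a major triad in natural-minor keys, so the destination is B♭ minor.
Check: the diatonic triads of B♭ minor (natural minor) are B♭m (i), Cdim (ii°), D♭ (III), E♭m (iv), Fm (v), G♭ (VI), A♭ (VII) — D♭ is indeed III.

B♭ minor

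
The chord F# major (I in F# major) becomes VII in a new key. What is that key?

G# minor

The numeral VII denotes a major triad on scale degree 7. With F# on degree 7, the tonic of the new key is G#.
Degree 7 carries a major triad in natural-minor keys, so the destination is G# minor.
Check: the diatonic triads of G# minor (natural minor) are G#m (i), A#dim (ii°), B (III), C#m (iv), D#m (v), E (VI), F# (VII) — F# major is indeed VII.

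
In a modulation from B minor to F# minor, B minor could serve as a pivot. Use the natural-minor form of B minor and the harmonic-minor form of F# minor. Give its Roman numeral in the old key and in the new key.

i in B minor; iv in F# minor

The scale of B minor (natural minor) is B C# D E F# G A; B is degree 1, and the triad built there (B-D-F#) is minor, so it is i.
The scale of F# minor (harmonic minor) is F# G# A B C# D E#; B is degree 4, and the triad built there (B-D-F#) is minor, so it is iv.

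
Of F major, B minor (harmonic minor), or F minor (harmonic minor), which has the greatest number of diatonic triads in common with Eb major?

F major

Triads of Eb major: Eb (I), Fm (ii), Gm (iii), Ab (IV), Bb (V), Cm (vi), Ddim (vii°).
F major shares 2: Gm, Bb.
B minor (harmonic minor) shares 0: none.
F minor (harmonic minor) shares 1: Fm.
The most common triads (2) are shared with F major.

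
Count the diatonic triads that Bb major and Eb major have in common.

4

Diatonic triads of Bb major: Bb (I), Cm (ii), Dm (iii), Eb (IV), F (V), Gm (vi), Adim (vii°).
Diatonic triads of Eb major: Eb (I), Fm (ii), Gm (iii), Ab (IV), Bb (V), Cm (vi), Ddim (vii°).
Matching root and quality in both lists: Bb, Cm, Eb, Gm.
That gives 4 common triads.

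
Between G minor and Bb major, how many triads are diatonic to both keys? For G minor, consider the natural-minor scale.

Diatonic triads of G minor (natural minor): Gm (i), Adim (ii°), Bb (III), Cm (iv), Dm (v), Eb (VI), F (VII).
Diatonic triads of Bb major: Bb (I), Cm (ii), Dm (iii), Eb (IV), F (V), Gm (vi), Adim (vii°).
Matching root and quality in both lists: Gm, Adim, Bb, Cm, Dm, Eb, F.
That gives 7 common triads.

7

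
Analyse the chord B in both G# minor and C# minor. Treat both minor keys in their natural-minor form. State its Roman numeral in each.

The scale of G# minor (natural minor) is G# A# B C# D# E F#; B is degree 3, and the triad built there (B-D#-F#) is major, so it is III.
The scale of C# minor (natural minor) is C# D# E F# G# A B; B is degree 7, and the triad built there (B-D#-F#) is major, so it is VII.

III in G# minor; VII in C# minor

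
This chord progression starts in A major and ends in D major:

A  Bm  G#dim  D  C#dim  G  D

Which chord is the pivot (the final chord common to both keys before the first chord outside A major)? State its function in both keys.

D — IV in A major, I in D major

Chords diatonic to A major: A, Bm, C#m, D, E, F#m, G#dim.
Reading the progression, the first chord not in that set is C#dim, so the modulation leaves A major there.
The chord immediately before C#dim is D, which is diatonic to both keys: IV in A major and I in D major.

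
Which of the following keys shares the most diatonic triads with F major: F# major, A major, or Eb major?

Eb major

Triads of F major: F (I), Gm (ii), Am (iii), Bb (IV), C (V), Dm (vi), Edim (vii°).
F# major shares 0: none.
A major shares 0: none.
Eb major shares 2: Gm, Bb.
The most common triads (2) are shared with Eb major.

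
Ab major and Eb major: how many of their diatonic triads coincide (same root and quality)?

4

Diatonic triads of Ab major: Ab (I), Bbm (ii), Cm (iii), Db (IV), Eb (V), Fm (vi), Gdim (vii°).
Diatonic triads of Eb major: Eb (I), Fm (ii), Gm (iii), Ab (IV), Bb (V), Cm (vi), Ddim (vii°).
Matching root and quality in both lists: Ab, Cm, Eb, Fm.
That gives 4 common triads.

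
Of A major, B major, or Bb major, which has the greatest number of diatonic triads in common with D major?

Triads of D major: D (I), Em (ii), F#m (iii), G (IV), A (V), Bm (vi), C#dim (vii°).
A major shares 4: D, F#m, A, Bm.
B major shares 0: none.
Bb major shares 0: none.
The most common triads (4) are shared with A major.

A major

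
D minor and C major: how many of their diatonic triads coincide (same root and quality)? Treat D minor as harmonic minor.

1

Diatonic triads of D minor (harmonic minor): Dm (i), Edim (ii°), Faug (III+), Gm (iv), A (V), Bb (VI), C#dim (vii°).
Diatonic triads of C major: C (I), Dm (ii), Em (iii), F (IV), G (V), Am (vi), Bdim (vii°).
Matching root and quality in both lists: Dm.
That gives 1 common triad.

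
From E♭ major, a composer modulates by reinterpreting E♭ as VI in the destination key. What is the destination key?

G minor

The numeral VI denotes a major triad on scale degree 6. With E♭ on degree 6, the tonic of the new key is G.
Degree 6 carries a major triad in minor keys, so the destination is G minor.
Check: the diatonic triads of G minor (natural minor) are Gm (i), Adim (ii°), B♭ (III), Cm (iv), Dm (v), E♭ (VI), F (VII) — E♭ is indeed VI.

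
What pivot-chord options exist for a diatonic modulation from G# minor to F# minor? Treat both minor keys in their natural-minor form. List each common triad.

Triads in G# minor (natural minor): G#m (i), A#dim (ii°), B (III), C#m (iv), D#m (v), E (VI), F# (VII).
Triads in F# minor (natural minor): F#m (i), G#dim (ii°), A (III), Bm (iv), C#m (v), D (VI), E (VII).
Shared triads with their functions: C#m (iv in G# minor, v in F# minor); E (VI in G# minor, VII in F# minor).

C#m, E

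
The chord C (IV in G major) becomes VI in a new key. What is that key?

The numeral VI denotes a major triad on scale degree 6. With C on degree 6, the tonic of the new key is E.
Degree 6 carries a major triad in minor keys, so the destination is E minor.
Check: the diatonic triads of E minor (natural minor) are Em (i), F♯dim (ii°), G (III), Am (iv), Bm (v), C (VI), D (VII) — C is indeed VI.

E minor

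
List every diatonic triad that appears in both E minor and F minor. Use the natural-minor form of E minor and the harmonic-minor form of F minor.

C

Triads in E minor (natural minor): E minor (i), F# diminished (ii°), G major (III), A minor (iv), B minor (v), C major (VI), D major (VII).
Triads in F minor (harmonic minor): F minor (i), G diminished (ii°), Ab augmented (III+), Bb minor (iv), C major (V), Db major (VI), E diminished (vii°).
Shared triads with their functions: C major (VI in E minor, V in F minor).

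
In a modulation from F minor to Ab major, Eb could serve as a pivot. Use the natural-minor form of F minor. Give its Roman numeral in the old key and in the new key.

VII in F minor; V in Ab major

The scale of F minor (natural minor) is F G Ab Bb C Db Eb; Eb is degree 7, and the triad built there (Eb-G-Bb) is major, so it is VII.
The scale of Ab major is Ab Bb C Db Eb F G; Eb is degree 5, and the triad built there (Eb-G-Bb) is major, so it is V.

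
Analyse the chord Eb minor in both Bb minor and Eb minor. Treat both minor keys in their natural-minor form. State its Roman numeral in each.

iv in Bb minor; i in Eb minor

The scale of Bb minor (natural minor) is Bb C Db Eb F Gb Ab; Eb is degree 4, and the triad built there (Eb-Gb-Bb) is minor, so it is iv.
The scale of Eb minor (natural minor) is Eb F Gb Ab Bb Cb Db; Eb is degree 1, and the triad built there (Eb-Gb-Bb) is minor, so it is i.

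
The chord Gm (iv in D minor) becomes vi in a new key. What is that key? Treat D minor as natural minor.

The numeral vi denotes a minor triad on scale degree 6. With G on degree 6, the tonic of the new key is Bb.
Degree 6 carries a minor triad in major keys, so the destination is Bb major.
Check: the diatonic triads of Bb major are Bb (I), Cm (ii), Dm (iii), Eb (IV), F (V), Gm (vi), Adim (vii°) — Gm is indeed vi.

Bb major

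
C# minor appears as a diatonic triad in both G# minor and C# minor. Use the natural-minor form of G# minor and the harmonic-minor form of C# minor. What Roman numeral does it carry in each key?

iv in G# minor; i in C# minor

The scale of G# minor (natural minor) is G# A# B C# D# E F#; C# is degree 4, and the triad built there (C#-E-G#) is minor, so it is iv.
The scale of C# minor (harmonic minor) is C# D# E F# G# A B#; C# is degree 1, and the triad built there (C#-E-G#) is minor, so it is i.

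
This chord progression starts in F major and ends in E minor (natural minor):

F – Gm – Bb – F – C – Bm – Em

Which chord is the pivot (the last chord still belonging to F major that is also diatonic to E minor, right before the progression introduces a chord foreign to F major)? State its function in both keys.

Chords diatonic to F major: F, Gm, Am, Bb, C, Dm, Edim.
Reading the progression, the first chord not in that set is Bm, so the modulation leaves F major there.
The chord immediately before Bm is C, which is diatonic to both keys: V in F major and VI in E minor.

C — V in F major, VI in E minor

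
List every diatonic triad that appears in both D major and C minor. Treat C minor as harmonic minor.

G

Triads in D major: D major (I), E minor (ii), F♯ minor (iii), G major (IV), A major (V), B minor (vi), C♯ diminished (vii°).
Triads in C minor (harmonic minor): C minor (i), D diminished (ii°), E♭ augmented (III+), F minor (iv), G major (V), A♭ major (VI), B diminished (vii°).
Shared triads with their functions: G major (IV in D major, V in C minor).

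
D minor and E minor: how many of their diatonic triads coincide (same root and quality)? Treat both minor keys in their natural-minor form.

Diatonic triads of D minor (natural minor): D minor (i), E diminished (ii°), F major (III), G minor (iv), A minor (v), Bb major (VI), C major (VII).
Diatonic triads of E minor (natural minor): E minor (i), F# diminished (ii°), G major (III), A minor (iv), B minor (v), C major (VI), D major (VII).
Matching root and quality in both lists: A minor, C major.
That gives 2 common triads.

2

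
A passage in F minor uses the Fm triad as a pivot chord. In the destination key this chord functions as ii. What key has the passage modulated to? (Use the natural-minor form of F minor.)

The numeral ii denotes a minor triad on scale degree 2. With F on degree 2, the tonic of the new key is Eb.
Degree 2 carries a minor triad in major keys, so the destination is Eb major.
Check: the diatonic triads of Eb major are Eb (I), Fm (ii), Gm (iii), Ab (IV), Bb (V), Cm (vi), Ddim (vii°) — Fm is indeed ii.

Eb major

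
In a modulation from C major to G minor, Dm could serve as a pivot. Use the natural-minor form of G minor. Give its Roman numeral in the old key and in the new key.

The scale of C major is C D E F G A B; D is degree 2, and the triad built there (D-F-A) is minor, so it is ii.
The scale of G minor (natural minor) is G A B♭ C D E♭ F; D is degree 5, and the triad built there (D-F-A) is minor, so it is v.

ii in C major; v in G minor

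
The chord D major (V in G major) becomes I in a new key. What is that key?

The numeral I denotes a major triad on scale degree 1. With D on degree 1, the tonic of the new key is D.
Degree 1 carries a major triad in major keys, so the destination is D major.
Check: the diatonic triads of D major are D (I), Em (ii), F#m (iii), G (IV), A (V), Bm (vi), C#dim (vii°) — D major is indeed I.

D major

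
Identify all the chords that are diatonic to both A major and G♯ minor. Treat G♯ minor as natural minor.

C♯m, E

Triads in A major: A (I), Bm (ii), C♯m (iii), D (IV), E (V), F♯m (vi), G♯dim (vii°).
Triads in G♯ minor (natural minor): G♯m (i), A♯dim (ii°), B (III), C♯m (iv), D♯m (v), E (VI), F♯ (VII).
Shared triads with their functions: C♯m (iii in A major, iv in G♯ minor); E (V in A major, VI in G♯ minor).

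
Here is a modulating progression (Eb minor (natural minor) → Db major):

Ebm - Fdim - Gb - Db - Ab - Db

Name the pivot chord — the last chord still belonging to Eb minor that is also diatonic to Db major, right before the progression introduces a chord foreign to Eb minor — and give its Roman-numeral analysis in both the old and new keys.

Chords diatonic to Eb minor: Ebm, Fdim, Gb, Abm, Bbm, Cb, Db.
Reading the progression, the first chord not in that set is Ab, so the modulation leaves Eb minor there.
The chord immediately before Ab is Db, which is diatonic to both keys: VII in Eb minor and I in Db major.

Db — VII in Eb minor, I in Db major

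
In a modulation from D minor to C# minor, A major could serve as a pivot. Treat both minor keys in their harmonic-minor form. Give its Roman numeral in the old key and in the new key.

The scale of D minor (harmonic minor) is D E F G A Bb C#; A is degree 5, and the triad built there (A-C#-E) is major, so it is V.
The scale of C# minor (harmonic minor) is C# D# E F# G# A B#; A is degree 6, and the triad built there (A-C#-E) is major, so it is VI.

V in D minor; VI in C# minor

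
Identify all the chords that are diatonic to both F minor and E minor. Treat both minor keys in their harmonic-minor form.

C

Triads in F minor (harmonic minor): Fm (i), Gdim (ii°), A♭aug (III+), B♭m (iv), C (V), D♭ (VI), Edim (vii°).
Triads in E minor (harmonic minor): Em (i), F♯dim (ii°), Gaug (III+), Am (iv), B (V), C (VI), D♯dim (vii°).
Shared triads with their functions: C (V in F minor, VI in E minor).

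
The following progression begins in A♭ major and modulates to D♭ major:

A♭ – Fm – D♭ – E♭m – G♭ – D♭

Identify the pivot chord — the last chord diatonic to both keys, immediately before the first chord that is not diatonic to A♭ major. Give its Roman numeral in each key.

D♭ — IV in A♭ major, I in D♭ major

Chords diatonic to A♭ major: A♭, B♭m, Cm, D♭, E♭, Fm, Gdim.
Reading the progression, the first chord not in that set is E♭m, so the modulation leaves A♭ major there.
The chord immediately before E♭m is D♭, which is diatonic to both keys: IV in A♭ major and I in D♭ major.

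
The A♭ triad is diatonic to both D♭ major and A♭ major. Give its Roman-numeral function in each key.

V in D♭ major; I in A♭ major

The scale of D♭ major is D♭ E♭ F G♭ A♭ B♭ C; A♭ is degree 5, and the triad built there (A♭-C-E♭) is major, so it is V.
The scale of A♭ major is A♭ B♭ C D♭ E♭ F G; A♭ is degree 1, and the triad built there (A♭-C-E♭) is major, so it is I.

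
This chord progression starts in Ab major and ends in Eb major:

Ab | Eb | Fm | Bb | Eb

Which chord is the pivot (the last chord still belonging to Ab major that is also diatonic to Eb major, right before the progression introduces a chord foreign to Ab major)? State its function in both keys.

Chords diatonic to Ab major: Ab, Bbm, Cm, Db, Eb, Fm, Gdim.
Reading the progression, the first chord not in that set is Bb, so the modulation leaves Ab major there.
The chord immediately before Bb is Fm, which is diatonic to both keys: vi in Ab major and ii in Eb major.

Fm — vi in Ab major, ii in Eb major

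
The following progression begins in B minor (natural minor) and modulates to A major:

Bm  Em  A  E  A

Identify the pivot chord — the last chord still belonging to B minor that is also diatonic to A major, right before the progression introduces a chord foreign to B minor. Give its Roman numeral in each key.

A — VII in B minor, I in A major

Chords diatonic to B minor: Bm, C♯dim, D, Em, F♯m, G, A.
Reading the progression, the first chord not in that set is E, so the modulation leaves B minor there.
The chord immediately before E is A, which is diatonic to both keys: VII in B minor and I in A major.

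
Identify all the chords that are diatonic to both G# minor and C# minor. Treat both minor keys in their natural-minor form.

Triads in G# minor (natural minor): G# minor (i), A# diminished (ii°), B major (III), C# minor (iv), D# minor (v), E major (VI), F# major (VII).
Triads in C# minor (natural minor): C# minor (i), D# diminished (ii°), E major (III), F# minor (iv), G# minor (v), A major (VI), B major (VII).
Shared triads with their functions: G# minor (i in G# minor, v in C# minor); B major (III in G# minor, VII in C# minor); C# minor (iv in G# minor, i in C# minor); E major (VI in G# minor, III in C# minor).

G#m, B, C#m, E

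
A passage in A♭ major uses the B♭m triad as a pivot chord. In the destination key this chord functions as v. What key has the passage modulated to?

E♭ minor

The numeral v denotes a minor triad on scale degree 5. With B♭ on degree 5, the tonic of the new key is E♭.
Degree 5 carries a minor triad in natural-minor keys, so the destination is E♭ minor.
Check: the diatonic triads of E♭ minor (natural minor) are E♭m (i), Fdim (ii°), G♭ (III), A♭m (iv), B♭m (v), C♭ (VI), D♭ (VII) — B♭m is indeed v.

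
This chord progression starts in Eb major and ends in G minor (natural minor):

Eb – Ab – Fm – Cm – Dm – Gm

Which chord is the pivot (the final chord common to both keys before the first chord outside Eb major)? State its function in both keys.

Cm — vi in Eb major, iv in G minor

Chords diatonic to Eb major: Eb, Fm, Gm, Ab, Bb, Cm, Ddim.
Reading the progression, the first chord not in that set is Dm, so the modulation leaves Eb major there.
The chord immediately before Dm is Cm, which is diatonic to both keys: vi in Eb major and iv in G minor.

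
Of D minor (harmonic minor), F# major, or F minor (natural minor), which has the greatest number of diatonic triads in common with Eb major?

F minor

Triads of Eb major: Eb (I), Fm (ii), Gm (iii), Ab (IV), Bb (V), Cm (vi), Ddim (vii°).
D minor (harmonic minor) shares 2: Gm, Bb.
F# major shares 0: none.
F minor (natural minor) shares 4: Eb, Fm, Ab, Cm.
The most common triads (4) are shared with F minor.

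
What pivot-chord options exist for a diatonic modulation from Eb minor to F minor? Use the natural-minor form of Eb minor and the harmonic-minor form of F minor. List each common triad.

Bbm, Db

Triads in Eb minor (natural minor): Eb minor (i), F diminished (ii°), Gb major (III), Ab minor (iv), Bb minor (v), Cb major (VI), Db major (VII).
Triads in F minor (harmonic minor): F minor (i), G diminished (ii°), Ab augmented (III+), Bb minor (iv), C major (V), Db major (VI), E diminished (vii°).
Shared triads with their functions: Bb minor (v in Eb minor, iv in F minor); Db major (VII in Eb minor, VI in F minor).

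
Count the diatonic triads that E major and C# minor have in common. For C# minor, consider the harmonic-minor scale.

Diatonic triads of E major: E major (I), F# minor (ii), G# minor (iii), A major (IV), B major (V), C# minor (vi), D# diminished (vii°).
Diatonic triads of C# minor (harmonic minor): C# minor (i), D# diminished (ii°), E augmented (III+), F# minor (iv), G# major (V), A major (VI), B# diminished (vii°).
Matching root and quality in both lists: F# minor, A major, C# minor, D# diminished.
That gives 4 common triads.

4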